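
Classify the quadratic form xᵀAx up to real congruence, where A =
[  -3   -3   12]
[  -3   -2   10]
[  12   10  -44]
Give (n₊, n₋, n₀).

step 0: pivot -3 → sign −
step 1: pivot 1 → sign +
step 2: row/col 2 already zero → sign 0
signature = (1, 1, 1)

Answer: (1, 1, 1)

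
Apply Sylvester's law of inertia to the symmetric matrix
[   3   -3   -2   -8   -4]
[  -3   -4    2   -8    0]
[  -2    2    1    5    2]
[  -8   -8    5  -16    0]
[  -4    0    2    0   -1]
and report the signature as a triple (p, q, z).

Answer: (1, 4, 0)

Derivation:
step 0: pivot 3 → sign +
step 1: pivot -7 → sign −
step 2: pivot -1/3 → sign −
step 3: pivot -3/7 → sign −
step 4: pivot -1 → sign −
signature = (1, 4, 0)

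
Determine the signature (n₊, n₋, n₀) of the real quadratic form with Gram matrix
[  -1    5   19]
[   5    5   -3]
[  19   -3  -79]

Answer: (1, 2, 0)

Derivation:
step 0: pivot -1 → sign −
step 1: pivot 30 → sign +
step 2: pivot -2/15 → sign −
signature = (1, 2, 0)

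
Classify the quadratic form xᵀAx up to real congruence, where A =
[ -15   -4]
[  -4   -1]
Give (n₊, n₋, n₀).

step 0: pivot -15 → sign −
step 1: pivot 1/15 → sign +
signature = (1, 1, 0)

Answer: (1, 1, 0)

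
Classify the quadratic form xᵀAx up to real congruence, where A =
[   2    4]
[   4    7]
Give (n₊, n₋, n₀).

step 0: pivot 2 → sign +
step 1: pivot -1 → sign −
signature = (1, 1, 0)

Answer: (1, 1, 0)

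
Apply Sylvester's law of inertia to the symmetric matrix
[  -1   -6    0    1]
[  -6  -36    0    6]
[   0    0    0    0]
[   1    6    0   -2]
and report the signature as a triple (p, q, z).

step 0: pivot -1 → sign −
step 1: pivot -1 → sign −
step 2: row/col 2 already zero → sign 0
step 3: row/col 3 already zero → sign 0
signature = (0, 2, 2)

Answer: (0, 2, 2)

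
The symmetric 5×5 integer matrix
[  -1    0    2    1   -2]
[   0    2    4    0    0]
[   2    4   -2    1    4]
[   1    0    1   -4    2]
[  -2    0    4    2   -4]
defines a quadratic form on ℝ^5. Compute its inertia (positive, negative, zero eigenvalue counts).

Answer: (1, 3, 1)

Derivation:
step 0: pivot -1 → sign −
step 1: pivot 2 → sign +
step 2: pivot -6 → sign −
step 3: pivot -3/2 → sign −
step 4: row/col 4 already zero → sign 0
signature = (1, 3, 1)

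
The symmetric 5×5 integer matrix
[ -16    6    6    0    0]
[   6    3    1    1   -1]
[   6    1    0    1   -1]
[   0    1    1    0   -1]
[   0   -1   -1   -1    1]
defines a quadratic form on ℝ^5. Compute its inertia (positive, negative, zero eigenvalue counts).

step 0: pivot -16 → sign −
step 1: pivot 21/4 → sign +
step 2: pivot 5/21 → sign +
step 3: pivot -4/5 → sign −
step 4: pivot 1/4 → sign +
signature = (3, 2, 0)

Answer: (3, 2, 0)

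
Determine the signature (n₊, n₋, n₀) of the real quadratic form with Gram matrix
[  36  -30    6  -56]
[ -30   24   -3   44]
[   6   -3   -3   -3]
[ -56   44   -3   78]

Answer: (2, 2, 0)

Derivation:
step 0: pivot 36 → sign +
step 1: pivot -1 → sign −
step 2: pivot -2 → sign −
step 3: pivot 1/2 → sign +
signature = (2, 2, 0)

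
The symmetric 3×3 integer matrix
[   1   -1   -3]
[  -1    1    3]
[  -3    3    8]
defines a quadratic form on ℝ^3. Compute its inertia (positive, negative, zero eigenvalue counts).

Answer: (1, 1, 1)

Derivation:
step 0: pivot 1 → sign +
step 1: pivot -1 → sign −
step 2: row/col 2 already zero → sign 0
signature = (1, 1, 1)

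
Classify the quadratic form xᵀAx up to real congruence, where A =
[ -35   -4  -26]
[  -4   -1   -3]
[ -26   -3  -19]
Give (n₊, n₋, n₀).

Answer: (1, 2, 0)

Derivation:
step 0: pivot -35 → sign −
step 1: pivot -19/35 → sign −
step 2: pivot 6/19 → sign +
signature = (1, 2, 0)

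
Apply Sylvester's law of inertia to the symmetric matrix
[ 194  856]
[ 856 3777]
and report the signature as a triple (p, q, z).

step 0: pivot 194 → sign +
step 1: pivot 1/97 → sign +
signature = (2, 0, 0)

Answer: (2, 0, 0)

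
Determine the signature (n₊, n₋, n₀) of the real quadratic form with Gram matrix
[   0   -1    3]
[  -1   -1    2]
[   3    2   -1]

Answer: (2, 1, 0)

Derivation:
step 0: pivot -1 → sign −
step 1: pivot 1 → sign +
step 2: pivot 2 → sign +
signature = (2, 1, 0)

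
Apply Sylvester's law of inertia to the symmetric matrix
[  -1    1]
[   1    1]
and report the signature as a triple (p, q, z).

step 0: pivot -1 → sign −
step 1: pivot 2 → sign +
signature = (1, 1, 0)

Answer: (1, 1, 0)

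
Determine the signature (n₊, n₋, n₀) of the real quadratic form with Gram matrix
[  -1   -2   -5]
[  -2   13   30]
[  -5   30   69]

step 0: pivot -1 → sign −
step 1: pivot 17 → sign +
step 2: pivot -2/17 → sign −
signature = (1, 2, 0)

Answer: (1, 2, 0)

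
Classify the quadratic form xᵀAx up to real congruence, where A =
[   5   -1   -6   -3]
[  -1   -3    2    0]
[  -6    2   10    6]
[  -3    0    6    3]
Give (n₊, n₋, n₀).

Answer: (2, 2, 0)

Derivation:
step 0: pivot 5 → sign +
step 1: pivot -16/5 → sign −
step 2: pivot 3 → sign +
step 3: pivot -3/8 → sign −
signature = (2, 2, 0)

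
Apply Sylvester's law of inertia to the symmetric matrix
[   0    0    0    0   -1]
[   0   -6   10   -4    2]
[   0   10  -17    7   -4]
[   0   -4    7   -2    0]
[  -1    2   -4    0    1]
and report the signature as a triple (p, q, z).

step 0: pivot -6 → sign −
step 1: pivot -1/3 → sign −
step 2: pivot 1 → sign +
step 3: pivot -1 → sign −
step 4: pivot 1 → sign +
signature = (2, 3, 0)

Answer: (2, 3, 0)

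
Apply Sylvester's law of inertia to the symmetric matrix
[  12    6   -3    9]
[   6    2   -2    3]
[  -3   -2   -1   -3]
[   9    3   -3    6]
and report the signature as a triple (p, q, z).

Answer: (2, 2, 0)

Derivation:
step 0: pivot 12 → sign +
step 1: pivot -1 → sign −
step 2: pivot -3/2 → sign −
step 3: pivot 3/2 → sign +
signature = (2, 2, 0)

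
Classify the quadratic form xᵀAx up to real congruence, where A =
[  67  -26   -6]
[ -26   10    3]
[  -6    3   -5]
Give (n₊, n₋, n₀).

Answer: (1, 2, 0)

Derivation:
step 0: pivot 67 → sign +
step 1: pivot -6/67 → sign −
step 2: pivot -1/2 → sign −
signature = (1, 2, 0)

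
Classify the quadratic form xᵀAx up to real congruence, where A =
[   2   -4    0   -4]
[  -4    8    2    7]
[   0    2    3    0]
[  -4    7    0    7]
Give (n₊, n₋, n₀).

Answer: (2, 2, 0)

Derivation:
step 0: pivot 2 → sign +
step 1: pivot 3 → sign +
step 2: pivot -4/3 → sign −
step 3: pivot -1/4 → sign −
signature = (2, 2, 0)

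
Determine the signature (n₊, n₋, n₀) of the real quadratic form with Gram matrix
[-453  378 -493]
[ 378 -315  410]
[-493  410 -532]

step 0: pivot -453 → sign −
step 1: pivot 63/151 → sign +
step 2: pivot -1/63 → sign −
signature = (1, 2, 0)

Answer: (1, 2, 0)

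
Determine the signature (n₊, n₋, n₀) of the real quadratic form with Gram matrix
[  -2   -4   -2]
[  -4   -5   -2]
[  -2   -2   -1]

step 0: pivot -2 → sign −
step 1: pivot 3 → sign +
step 2: pivot -1/3 → sign −
signature = (1, 2, 0)

Answer: (1, 2, 0)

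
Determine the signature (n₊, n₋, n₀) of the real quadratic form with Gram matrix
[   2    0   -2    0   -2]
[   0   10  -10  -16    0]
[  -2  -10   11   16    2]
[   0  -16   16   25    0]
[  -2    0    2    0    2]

Answer: (2, 2, 1)

Derivation:
step 0: pivot 2 → sign +
step 1: pivot 10 → sign +
step 2: pivot -1 → sign −
step 3: pivot -3/5 → sign −
step 4: row/col 4 already zero → sign 0
signature = (2, 2, 1)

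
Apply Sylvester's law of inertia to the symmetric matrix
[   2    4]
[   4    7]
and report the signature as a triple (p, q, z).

Answer: (1, 1, 0)

Derivation:
step 0: pivot 2 → sign +
step 1: pivot -1 → sign −
signature = (1, 1, 0)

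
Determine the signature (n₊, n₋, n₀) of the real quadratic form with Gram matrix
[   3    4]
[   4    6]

step 0: pivot 3 → sign +
step 1: pivot 2/3 → sign +
signature = (2, 0, 0)

Answer: (2, 0, 0)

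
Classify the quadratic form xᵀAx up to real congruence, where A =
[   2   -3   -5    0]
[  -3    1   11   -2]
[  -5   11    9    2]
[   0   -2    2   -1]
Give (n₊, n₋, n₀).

step 0: pivot 2 → sign +
step 1: pivot -7/2 → sign −
step 2: pivot 1/7 → sign +
step 3: row/col 3 already zero → sign 0
signature = (2, 1, 1)

Answer: (2, 1, 1)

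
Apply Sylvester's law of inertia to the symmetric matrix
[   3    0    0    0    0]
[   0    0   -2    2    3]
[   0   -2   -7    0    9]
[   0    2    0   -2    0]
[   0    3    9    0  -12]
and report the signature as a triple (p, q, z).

step 0: pivot 3 → sign +
step 1: pivot -7 → sign −
step 2: pivot 4/7 → sign +
step 3: pivot -9 → sign −
step 4: pivot -1/2 → sign −
signature = (2, 3, 0)

Answer: (2, 3, 0)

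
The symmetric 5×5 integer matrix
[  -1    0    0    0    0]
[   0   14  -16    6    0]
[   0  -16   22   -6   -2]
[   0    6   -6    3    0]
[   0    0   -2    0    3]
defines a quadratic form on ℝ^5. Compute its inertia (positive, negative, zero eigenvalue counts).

Answer: (4, 1, 0)

Derivation:
step 0: pivot -1 → sign −
step 1: pivot 14 → sign +
step 2: pivot 26/7 → sign +
step 3: pivot 3/13 → sign +
step 4: pivot 1 → sign +
signature = (4, 1, 0)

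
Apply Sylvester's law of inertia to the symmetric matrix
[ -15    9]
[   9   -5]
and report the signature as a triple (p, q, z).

step 0: pivot -15 → sign −
step 1: pivot 2/5 → sign +
signature = (1, 1, 0)

Answer: (1, 1, 0)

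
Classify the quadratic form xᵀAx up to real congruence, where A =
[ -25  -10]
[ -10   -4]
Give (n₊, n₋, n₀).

Answer: (0, 1, 1)

Derivation:
step 0: pivot -25 → sign −
step 1: row/col 1 already zero → sign 0
signature = (0, 1, 1)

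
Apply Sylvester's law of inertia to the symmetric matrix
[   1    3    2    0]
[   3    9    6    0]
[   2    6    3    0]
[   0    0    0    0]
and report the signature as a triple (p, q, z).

step 0: pivot 1 → sign +
step 1: pivot -1 → sign −
step 2: row/col 2 already zero → sign 0
step 3: row/col 3 already zero → sign 0
signature = (1, 1, 2)

Answer: (1, 1, 2)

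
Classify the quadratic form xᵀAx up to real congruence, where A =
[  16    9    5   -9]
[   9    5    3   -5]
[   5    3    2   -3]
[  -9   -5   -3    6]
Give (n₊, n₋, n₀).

Answer: (3, 1, 0)

Derivation:
step 0: pivot 16 → sign +
step 1: pivot -1/16 → sign −
step 2: pivot 1 → sign +
step 3: pivot 1 → sign +
signature = (3, 1, 0)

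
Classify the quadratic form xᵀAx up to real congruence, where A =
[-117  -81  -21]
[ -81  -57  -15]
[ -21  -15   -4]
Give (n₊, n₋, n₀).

Answer: (0, 2, 1)

Derivation:
step 0: pivot -117 → sign −
step 1: pivot -12/13 → sign −
step 2: row/col 2 already zero → sign 0
signature = (0, 2, 1)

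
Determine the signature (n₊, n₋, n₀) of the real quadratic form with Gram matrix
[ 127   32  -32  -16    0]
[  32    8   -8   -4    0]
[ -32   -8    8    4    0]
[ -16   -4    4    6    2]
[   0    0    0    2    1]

Answer: (2, 1, 2)

Derivation:
step 0: pivot 127 → sign +
step 1: pivot -8/127 → sign −
step 2: pivot 4 → sign +
step 3: row/col 3 already zero → sign 0
step 4: row/col 4 already zero → sign 0
signature = (2, 1, 2)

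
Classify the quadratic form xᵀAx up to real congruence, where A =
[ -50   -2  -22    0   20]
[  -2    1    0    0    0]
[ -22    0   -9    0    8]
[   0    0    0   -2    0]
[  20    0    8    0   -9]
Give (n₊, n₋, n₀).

Answer: (1, 4, 0)

Derivation:
step 0: pivot -50 → sign −
step 1: pivot 27/25 → sign +
step 2: pivot -1/27 → sign −
step 3: pivot -2 → sign −
step 4: pivot -1 → sign −
signature = (1, 4, 0)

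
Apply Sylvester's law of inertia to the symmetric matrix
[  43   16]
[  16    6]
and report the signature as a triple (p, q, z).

Answer: (2, 0, 0)

Derivation:
step 0: pivot 43 → sign +
step 1: pivot 2/43 → sign +
signature = (2, 0, 0)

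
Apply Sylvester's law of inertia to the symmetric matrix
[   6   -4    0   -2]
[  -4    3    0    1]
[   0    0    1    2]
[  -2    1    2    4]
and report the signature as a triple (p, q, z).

Answer: (3, 1, 0)

Derivation:
step 0: pivot 6 → sign +
step 1: pivot 1/3 → sign +
step 2: pivot 1 → sign +
step 3: pivot -1 → sign −
signature = (3, 1, 0)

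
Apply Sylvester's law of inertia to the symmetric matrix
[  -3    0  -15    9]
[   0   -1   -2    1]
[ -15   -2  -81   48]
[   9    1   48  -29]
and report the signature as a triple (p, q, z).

step 0: pivot -3 → sign −
step 1: pivot -1 → sign −
step 2: pivot -2 → sign −
step 3: pivot -1/2 → sign −
signature = (0, 4, 0)

Answer: (0, 4, 0)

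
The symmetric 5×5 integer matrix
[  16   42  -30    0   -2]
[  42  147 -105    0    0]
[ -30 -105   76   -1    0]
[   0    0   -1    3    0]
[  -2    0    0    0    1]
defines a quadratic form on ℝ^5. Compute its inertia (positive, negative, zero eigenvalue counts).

step 0: pivot 16 → sign +
step 1: pivot 147/4 → sign +
step 2: pivot 1 → sign +
step 3: pivot 2 → sign +
step 4: row/col 4 already zero → sign 0
signature = (4, 0, 1)

Answer: (4, 0, 1)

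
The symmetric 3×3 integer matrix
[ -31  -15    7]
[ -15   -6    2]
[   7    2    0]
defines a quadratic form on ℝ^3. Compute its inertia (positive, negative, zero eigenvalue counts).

Answer: (2, 1, 0)

Derivation:
step 0: pivot -31 → sign −
step 1: pivot 39/31 → sign +
step 2: pivot 2/39 → sign +
signature = (2, 1, 0)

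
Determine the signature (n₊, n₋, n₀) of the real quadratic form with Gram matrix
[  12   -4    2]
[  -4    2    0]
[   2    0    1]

step 0: pivot 12 → sign +
step 1: pivot 2/3 → sign +
step 2: row/col 2 already zero → sign 0
signature = (2, 0, 1)

Answer: (2, 0, 1)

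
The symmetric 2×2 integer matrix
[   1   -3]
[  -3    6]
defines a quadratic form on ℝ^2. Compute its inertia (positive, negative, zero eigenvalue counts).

Answer: (1, 1, 0)

Derivation:
step 0: pivot 1 → sign +
step 1: pivot -3 → sign −
signature = (1, 1, 0)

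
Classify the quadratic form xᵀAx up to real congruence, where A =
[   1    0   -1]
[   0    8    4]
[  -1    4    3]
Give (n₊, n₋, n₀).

step 0: pivot 1 → sign +
step 1: pivot 8 → sign +
step 2: row/col 2 already zero → sign 0
signature = (2, 0, 1)

Answer: (2, 0, 1)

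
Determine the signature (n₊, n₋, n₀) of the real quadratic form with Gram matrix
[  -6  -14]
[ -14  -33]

Answer: (0, 2, 0)

Derivation:
step 0: pivot -6 → sign −
step 1: pivot -1/3 → sign −
signature = (0, 2, 0)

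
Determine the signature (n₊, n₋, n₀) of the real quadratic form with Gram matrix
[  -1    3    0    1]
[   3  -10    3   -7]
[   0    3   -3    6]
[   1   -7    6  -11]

step 0: pivot -1 → sign −
step 1: pivot -1 → sign −
step 2: pivot 6 → sign +
step 3: row/col 3 already zero → sign 0
signature = (1, 2, 1)

Answer: (1, 2, 1)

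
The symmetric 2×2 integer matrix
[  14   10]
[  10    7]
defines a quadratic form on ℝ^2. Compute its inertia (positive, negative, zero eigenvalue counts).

Answer: (1, 1, 0)

Derivation:
step 0: pivot 14 → sign +
step 1: pivot -1/7 → sign −
signature = (1, 1, 0)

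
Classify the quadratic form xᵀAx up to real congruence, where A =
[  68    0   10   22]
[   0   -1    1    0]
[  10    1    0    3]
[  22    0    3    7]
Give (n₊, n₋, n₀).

step 0: pivot 68 → sign +
step 1: pivot -1 → sign −
step 2: pivot -8/17 → sign −
step 3: row/col 3 already zero → sign 0
signature = (1, 2, 1)

Answer: (1, 2, 1)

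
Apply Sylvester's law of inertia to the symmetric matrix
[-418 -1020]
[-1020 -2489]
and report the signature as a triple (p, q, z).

Answer: (0, 2, 0)

Derivation:
step 0: pivot -418 → sign −
step 1: pivot -1/209 → sign −
signature = (0, 2, 0)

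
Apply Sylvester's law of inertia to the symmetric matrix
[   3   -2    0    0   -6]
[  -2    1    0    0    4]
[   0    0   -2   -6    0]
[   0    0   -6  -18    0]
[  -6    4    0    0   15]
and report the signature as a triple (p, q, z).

Answer: (2, 2, 1)

Derivation:
step 0: pivot 3 → sign +
step 1: pivot -1/3 → sign −
step 2: pivot -2 → sign −
step 3: pivot 3 → sign +
step 4: row/col 4 already zero → sign 0
signature = (2, 2, 1)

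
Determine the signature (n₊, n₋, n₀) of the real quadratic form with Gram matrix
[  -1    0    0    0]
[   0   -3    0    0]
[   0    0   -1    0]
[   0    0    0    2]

Answer: (1, 3, 0)

Derivation:
step 0: pivot -1 → sign −
step 1: pivot -3 → sign −
step 2: pivot -1 → sign −
step 3: pivot 2 → sign +
signature = (1, 3, 0)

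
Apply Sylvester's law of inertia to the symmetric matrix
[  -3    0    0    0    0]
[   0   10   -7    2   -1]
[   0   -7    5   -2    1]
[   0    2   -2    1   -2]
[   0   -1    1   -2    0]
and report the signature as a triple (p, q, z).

step 0: pivot -3 → sign −
step 1: pivot 10 → sign +
step 2: pivot 1/10 → sign +
step 3: pivot -3 → sign −
step 4: pivot -1 → sign −
signature = (2, 3, 0)

Answer: (2, 3, 0)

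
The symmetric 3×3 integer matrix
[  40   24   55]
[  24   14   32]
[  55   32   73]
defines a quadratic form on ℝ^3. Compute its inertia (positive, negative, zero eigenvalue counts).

step 0: pivot 40 → sign +
step 1: pivot -2/5 → sign −
step 2: pivot -1/8 → sign −
signature = (1, 2, 0)

Answer: (1, 2, 0)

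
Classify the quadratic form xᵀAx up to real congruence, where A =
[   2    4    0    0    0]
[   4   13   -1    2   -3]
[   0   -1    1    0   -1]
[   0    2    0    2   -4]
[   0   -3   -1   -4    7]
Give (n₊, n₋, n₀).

step 0: pivot 2 → sign +
step 1: pivot 5 → sign +
step 2: pivot 4/5 → sign +
step 3: pivot 1 → sign +
step 4: pivot -2 → sign −
signature = (4, 1, 0)

Answer: (4, 1, 0)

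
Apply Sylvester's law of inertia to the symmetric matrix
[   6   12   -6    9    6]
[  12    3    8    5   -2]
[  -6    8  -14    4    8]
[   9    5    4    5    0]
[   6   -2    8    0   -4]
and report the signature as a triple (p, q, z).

Answer: (1, 3, 1)

Derivation:
step 0: pivot 6 → sign +
step 1: pivot -21 → sign −
step 2: pivot -20/21 → sign −
step 3: pivot -1/20 → sign −
step 4: row/col 4 already zero → sign 0
signature = (1, 3, 1)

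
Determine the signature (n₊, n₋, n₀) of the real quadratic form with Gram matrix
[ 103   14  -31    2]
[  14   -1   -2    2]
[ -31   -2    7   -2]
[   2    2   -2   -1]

step 0: pivot 103 → sign +
step 1: pivot -299/103 → sign −
step 2: pivot -192/299 → sign −
step 3: row/col 3 already zero → sign 0
signature = (1, 2, 1)

Answer: (1, 2, 1)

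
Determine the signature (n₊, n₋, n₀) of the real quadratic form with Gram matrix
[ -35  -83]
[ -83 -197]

step 0: pivot -35 → sign −
step 1: pivot -6/35 → sign −
signature = (0, 2, 0)

Answer: (0, 2, 0)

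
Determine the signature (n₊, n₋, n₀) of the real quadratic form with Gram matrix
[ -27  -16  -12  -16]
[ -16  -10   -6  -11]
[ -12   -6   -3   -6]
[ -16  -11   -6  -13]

Answer: (1, 3, 0)

Derivation:
step 0: pivot -27 → sign −
step 1: pivot -14/27 → sign −
step 2: pivot 33/7 → sign +
step 3: pivot -1/22 → sign −
signature = (1, 3, 0)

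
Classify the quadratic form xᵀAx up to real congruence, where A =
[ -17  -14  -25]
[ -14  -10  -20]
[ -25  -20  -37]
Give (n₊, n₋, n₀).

step 0: pivot -17 → sign −
step 1: pivot 26/17 → sign +
step 2: pivot -6/13 → sign −
signature = (1, 2, 0)

Answer: (1, 2, 0)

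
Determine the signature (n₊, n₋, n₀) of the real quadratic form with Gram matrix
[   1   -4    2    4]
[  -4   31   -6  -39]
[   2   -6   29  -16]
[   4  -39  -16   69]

Answer: (4, 0, 0)

Derivation:
step 0: pivot 1 → sign +
step 1: pivot 15 → sign +
step 2: pivot 371/15 → sign +
step 3: pivot 6/371 → sign +
signature = (4, 0, 0)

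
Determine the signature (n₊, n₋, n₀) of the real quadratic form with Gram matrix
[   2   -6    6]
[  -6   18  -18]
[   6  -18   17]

Answer: (1, 1, 1)

Derivation:
step 0: pivot 2 → sign +
step 1: pivot -1 → sign −
step 2: row/col 2 already zero → sign 0
signature = (1, 1, 1)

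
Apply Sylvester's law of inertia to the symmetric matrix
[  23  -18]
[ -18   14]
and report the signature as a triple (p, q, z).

Answer: (1, 1, 0)

Derivation:
step 0: pivot 23 → sign +
step 1: pivot -2/23 → sign −
signature = (1, 1, 0)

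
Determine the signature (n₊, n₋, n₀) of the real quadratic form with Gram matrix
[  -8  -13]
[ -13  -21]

Answer: (1, 1, 0)

Derivation:
step 0: pivot -8 → sign −
step 1: pivot 1/8 → sign +
signature = (1, 1, 0)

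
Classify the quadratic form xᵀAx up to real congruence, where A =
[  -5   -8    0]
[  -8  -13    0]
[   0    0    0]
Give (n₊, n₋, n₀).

step 0: pivot -5 → sign −
step 1: pivot -1/5 → sign −
step 2: row/col 2 already zero → sign 0
signature = (0, 2, 1)

Answer: (0, 2, 1)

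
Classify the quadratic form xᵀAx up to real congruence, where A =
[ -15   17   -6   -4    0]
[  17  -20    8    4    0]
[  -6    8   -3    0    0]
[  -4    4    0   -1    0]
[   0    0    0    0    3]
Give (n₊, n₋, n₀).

step 0: pivot -15 → sign −
step 1: pivot -11/15 → sign −
step 2: pivot 15/11 → sign +
step 3: pivot 1/15 → sign +
step 4: pivot 3 → sign +
signature = (3, 2, 0)

Answer: (3, 2, 0)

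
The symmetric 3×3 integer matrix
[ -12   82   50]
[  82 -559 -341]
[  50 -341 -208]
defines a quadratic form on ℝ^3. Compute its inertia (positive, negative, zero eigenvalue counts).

step 0: pivot -12 → sign −
step 1: pivot 4/3 → sign +
step 2: row/col 2 already zero → sign 0
signature = (1, 1, 1)

Answer: (1, 1, 1)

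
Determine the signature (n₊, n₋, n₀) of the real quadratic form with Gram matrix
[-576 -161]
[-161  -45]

step 0: pivot -576 → sign −
step 1: pivot 1/576 → sign +
signature = (1, 1, 0)

Answer: (1, 1, 0)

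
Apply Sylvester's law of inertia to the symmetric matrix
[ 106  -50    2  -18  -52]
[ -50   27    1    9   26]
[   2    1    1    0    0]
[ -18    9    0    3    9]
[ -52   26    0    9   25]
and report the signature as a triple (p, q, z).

step 0: pivot 106 → sign +
step 1: pivot 181/53 → sign +
step 2: pivot -26/181 → sign −
step 3: pivot -3/26 → sign −
step 4: pivot -1 → sign −
signature = (2, 3, 0)

Answer: (2, 3, 0)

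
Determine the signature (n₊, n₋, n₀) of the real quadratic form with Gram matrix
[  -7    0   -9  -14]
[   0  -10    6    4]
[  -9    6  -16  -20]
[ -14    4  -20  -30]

step 0: pivot -7 → sign −
step 1: pivot -10 → sign −
step 2: pivot -29/35 → sign −
step 3: pivot -6/29 → sign −
signature = (0, 4, 0)

Answer: (0, 4, 0)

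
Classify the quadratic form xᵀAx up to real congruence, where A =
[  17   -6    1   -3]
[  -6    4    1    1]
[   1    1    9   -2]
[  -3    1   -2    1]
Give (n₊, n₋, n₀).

step 0: pivot 17 → sign +
step 1: pivot 32/17 → sign +
step 2: pivot 255/32 → sign +
step 3: pivot 6/85 → sign +
signature = (4, 0, 0)

Answer: (4, 0, 0)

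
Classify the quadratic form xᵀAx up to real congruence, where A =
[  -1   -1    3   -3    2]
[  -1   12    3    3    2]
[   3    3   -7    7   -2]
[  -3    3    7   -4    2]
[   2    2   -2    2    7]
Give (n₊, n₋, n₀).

Answer: (4, 1, 0)

Derivation:
step 0: pivot -1 → sign −
step 1: pivot 13 → sign +
step 2: pivot 2 → sign +
step 3: pivot 3/13 → sign +
step 4: pivot 3 → sign +
signature = (4, 1, 0)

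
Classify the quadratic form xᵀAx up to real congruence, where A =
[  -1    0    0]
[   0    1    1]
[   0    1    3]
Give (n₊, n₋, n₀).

step 0: pivot -1 → sign −
step 1: pivot 1 → sign +
step 2: pivot 2 → sign +
signature = (2, 1, 0)

Answer: (2, 1, 0)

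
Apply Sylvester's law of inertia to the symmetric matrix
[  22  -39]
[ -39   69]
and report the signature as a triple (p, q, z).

Answer: (1, 1, 0)

Derivation:
step 0: pivot 22 → sign +
step 1: pivot -3/22 → sign −
signature = (1, 1, 0)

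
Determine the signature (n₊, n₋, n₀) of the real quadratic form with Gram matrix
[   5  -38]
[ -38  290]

step 0: pivot 5 → sign +
step 1: pivot 6/5 → sign +
signature = (2, 0, 0)

Answer: (2, 0, 0)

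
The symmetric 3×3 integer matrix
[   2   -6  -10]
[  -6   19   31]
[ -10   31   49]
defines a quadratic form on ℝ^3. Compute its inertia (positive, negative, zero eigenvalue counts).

Answer: (2, 1, 0)

Derivation:
step 0: pivot 2 → sign +
step 1: pivot 1 → sign +
step 2: pivot -2 → sign −
signature = (2, 1, 0)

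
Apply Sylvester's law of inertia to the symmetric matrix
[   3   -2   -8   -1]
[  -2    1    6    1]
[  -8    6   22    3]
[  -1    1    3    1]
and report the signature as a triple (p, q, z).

Answer: (3, 1, 0)

Derivation:
step 0: pivot 3 → sign +
step 1: pivot -1/3 → sign −
step 2: pivot 2 → sign +
step 3: pivot 1/2 → sign +
signature = (3, 1, 0)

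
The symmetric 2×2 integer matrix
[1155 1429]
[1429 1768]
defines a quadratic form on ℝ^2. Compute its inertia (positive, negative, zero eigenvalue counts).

step 0: pivot 1155 → sign +
step 1: pivot -1/1155 → sign −
signature = (1, 1, 0)

Answer: (1, 1, 0)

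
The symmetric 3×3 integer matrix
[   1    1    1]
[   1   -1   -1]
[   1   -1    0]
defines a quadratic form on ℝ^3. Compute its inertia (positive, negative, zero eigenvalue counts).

step 0: pivot 1 → sign +
step 1: pivot -2 → sign −
step 2: pivot 1 → sign +
signature = (2, 1, 0)

Answer: (2, 1, 0)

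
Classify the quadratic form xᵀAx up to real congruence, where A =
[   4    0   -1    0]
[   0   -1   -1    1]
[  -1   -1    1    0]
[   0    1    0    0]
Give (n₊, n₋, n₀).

Answer: (3, 1, 0)

Derivation:
step 0: pivot 4 → sign +
step 1: pivot -1 → sign −
step 2: pivot 7/4 → sign +
step 3: pivot 3/7 → sign +
signature = (3, 1, 0)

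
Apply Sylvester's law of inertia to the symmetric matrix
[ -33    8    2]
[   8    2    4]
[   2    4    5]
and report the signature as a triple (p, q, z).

Answer: (2, 1, 0)

Derivation:
step 0: pivot -33 → sign −
step 1: pivot 130/33 → sign +
step 2: pivot 1/65 → sign +
signature = (2, 1, 0)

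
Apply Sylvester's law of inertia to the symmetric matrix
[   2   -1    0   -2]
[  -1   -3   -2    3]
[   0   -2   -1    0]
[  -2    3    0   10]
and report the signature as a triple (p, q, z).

step 0: pivot 2 → sign +
step 1: pivot -7/2 → sign −
step 2: pivot 1/7 → sign +
step 3: row/col 3 already zero → sign 0
signature = (2, 1, 1)

Answer: (2, 1, 1)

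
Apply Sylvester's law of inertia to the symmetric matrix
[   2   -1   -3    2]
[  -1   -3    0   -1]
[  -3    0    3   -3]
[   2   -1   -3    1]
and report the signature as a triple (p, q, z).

step 0: pivot 2 → sign +
step 1: pivot -7/2 → sign −
step 2: pivot -6/7 → sign −
step 3: pivot -1 → sign −
signature = (1, 3, 0)

Answer: (1, 3, 0)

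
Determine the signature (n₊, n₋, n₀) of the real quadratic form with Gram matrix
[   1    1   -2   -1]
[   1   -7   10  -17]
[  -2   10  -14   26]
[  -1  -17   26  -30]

step 0: pivot 1 → sign +
step 1: pivot -8 → sign −
step 2: pivot 1 → sign +
step 3: row/col 3 already zero → sign 0
signature = (2, 1, 1)

Answer: (2, 1, 1)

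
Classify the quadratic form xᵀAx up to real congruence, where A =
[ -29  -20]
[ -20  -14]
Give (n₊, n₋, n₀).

Answer: (0, 2, 0)

Derivation:
step 0: pivot -29 → sign −
step 1: pivot -6/29 → sign −
signature = (0, 2, 0)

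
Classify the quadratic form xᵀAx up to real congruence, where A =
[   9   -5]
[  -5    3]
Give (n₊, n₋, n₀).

step 0: pivot 9 → sign +
step 1: pivot 2/9 → sign +
signature = (2, 0, 0)

Answer: (2, 0, 0)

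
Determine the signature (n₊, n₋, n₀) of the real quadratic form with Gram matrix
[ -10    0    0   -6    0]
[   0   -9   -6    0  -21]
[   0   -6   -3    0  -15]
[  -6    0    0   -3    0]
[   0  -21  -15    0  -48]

step 0: pivot -10 → sign −
step 1: pivot -9 → sign −
step 2: pivot 1 → sign +
step 3: pivot 3/5 → sign +
step 4: row/col 4 already zero → sign 0
signature = (2, 2, 1)

Answer: (2, 2, 1)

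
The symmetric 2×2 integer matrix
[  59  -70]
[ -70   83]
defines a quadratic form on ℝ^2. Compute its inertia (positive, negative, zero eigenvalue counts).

Answer: (1, 1, 0)

Derivation:
step 0: pivot 59 → sign +
step 1: pivot -3/59 → sign −
signature = (1, 1, 0)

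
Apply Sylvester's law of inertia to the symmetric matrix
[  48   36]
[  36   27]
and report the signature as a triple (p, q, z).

step 0: pivot 48 → sign +
step 1: row/col 1 already zero → sign 0
signature = (1, 0, 1)

Answer: (1, 0, 1)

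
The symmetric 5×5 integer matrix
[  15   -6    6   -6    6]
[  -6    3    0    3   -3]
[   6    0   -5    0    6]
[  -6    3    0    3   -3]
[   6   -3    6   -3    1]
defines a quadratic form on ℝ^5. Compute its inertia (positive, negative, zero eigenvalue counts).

step 0: pivot 15 → sign +
step 1: pivot 3/5 → sign +
step 2: pivot -17 → sign −
step 3: pivot 2/17 → sign +
step 4: row/col 4 already zero → sign 0
signature = (3, 1, 1)

Answer: (3, 1, 1)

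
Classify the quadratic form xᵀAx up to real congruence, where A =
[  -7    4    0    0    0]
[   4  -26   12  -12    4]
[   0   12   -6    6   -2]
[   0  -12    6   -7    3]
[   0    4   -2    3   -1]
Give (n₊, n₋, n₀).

Answer: (2, 3, 0)

Derivation:
step 0: pivot -7 → sign −
step 1: pivot -166/7 → sign −
step 2: pivot 6/83 → sign +
step 3: pivot -1 → sign −
step 4: pivot 2/3 → sign +
signature = (2, 3, 0)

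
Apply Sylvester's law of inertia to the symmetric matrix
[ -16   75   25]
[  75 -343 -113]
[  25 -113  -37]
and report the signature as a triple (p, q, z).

Answer: (2, 1, 0)

Derivation:
step 0: pivot -16 → sign −
step 1: pivot 137/16 → sign +
step 2: pivot 2/137 → sign +
signature = (2, 1, 0)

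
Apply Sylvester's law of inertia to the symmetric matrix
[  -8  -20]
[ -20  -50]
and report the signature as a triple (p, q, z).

step 0: pivot -8 → sign −
step 1: row/col 1 already zero → sign 0
signature = (0, 1, 1)

Answer: (0, 1, 1)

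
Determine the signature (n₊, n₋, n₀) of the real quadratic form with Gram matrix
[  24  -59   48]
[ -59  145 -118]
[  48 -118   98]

step 0: pivot 24 → sign +
step 1: pivot -1/24 → sign −
step 2: pivot 2 → sign +
signature = (2, 1, 0)

Answer: (2, 1, 0)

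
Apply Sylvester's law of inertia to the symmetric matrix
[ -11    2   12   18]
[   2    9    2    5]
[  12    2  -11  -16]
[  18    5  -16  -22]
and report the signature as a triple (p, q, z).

step 0: pivot -11 → sign −
step 1: pivot 103/11 → sign +
step 2: pivot 23/103 → sign +
step 3: pivot 3/23 → sign +
signature = (3, 1, 0)

Answer: (3, 1, 0)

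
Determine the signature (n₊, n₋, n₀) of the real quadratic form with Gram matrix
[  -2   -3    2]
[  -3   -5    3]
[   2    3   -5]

Answer: (0, 3, 0)

Derivation:
step 0: pivot -2 → sign −
step 1: pivot -1/2 → sign −
step 2: pivot -3 → sign −
signature = (0, 3, 0)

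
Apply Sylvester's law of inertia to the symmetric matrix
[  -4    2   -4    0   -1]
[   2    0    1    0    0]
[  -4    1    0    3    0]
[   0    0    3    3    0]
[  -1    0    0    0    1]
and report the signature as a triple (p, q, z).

step 0: pivot -4 → sign −
step 1: pivot 1 → sign +
step 2: pivot 3 → sign +
step 3: pivot 11/12 → sign +
step 4: pivot -3/11 → sign −
signature = (3, 2, 0)

Answer: (3, 2, 0)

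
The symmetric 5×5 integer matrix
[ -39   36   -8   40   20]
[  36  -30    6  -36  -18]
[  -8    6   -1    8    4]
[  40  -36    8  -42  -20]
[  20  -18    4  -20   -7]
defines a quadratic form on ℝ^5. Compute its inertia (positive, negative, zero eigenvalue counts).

Answer: (3, 2, 0)

Derivation:
step 0: pivot -39 → sign −
step 1: pivot 42/13 → sign +
step 2: pivot 1/21 → sign +
step 3: pivot -2 → sign −
step 4: pivot 3 → sign +
signature = (3, 2, 0)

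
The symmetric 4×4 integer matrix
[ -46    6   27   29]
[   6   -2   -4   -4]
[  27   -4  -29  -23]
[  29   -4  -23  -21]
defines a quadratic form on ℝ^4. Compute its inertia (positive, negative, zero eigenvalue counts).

Answer: (0, 3, 1)

Derivation:
step 0: pivot -46 → sign −
step 1: pivot -28/23 → sign −
step 2: pivot -363/28 → sign −
step 3: row/col 3 already zero → sign 0
signature = (0, 3, 1)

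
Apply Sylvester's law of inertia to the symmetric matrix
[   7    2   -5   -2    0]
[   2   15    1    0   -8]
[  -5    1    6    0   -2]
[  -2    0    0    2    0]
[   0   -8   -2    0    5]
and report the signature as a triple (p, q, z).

step 0: pivot 7 → sign +
step 1: pivot 101/7 → sign +
step 2: pivot 204/101 → sign +
step 3: pivot 13/51 → sign +
step 4: pivot 3/13 → sign +
signature = (5, 0, 0)

Answer: (5, 0, 0)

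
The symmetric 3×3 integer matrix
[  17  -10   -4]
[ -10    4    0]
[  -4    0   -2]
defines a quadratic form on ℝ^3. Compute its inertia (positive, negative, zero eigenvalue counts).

Answer: (1, 1, 1)

Derivation:
step 0: pivot 17 → sign +
step 1: pivot -32/17 → sign −
step 2: row/col 2 already zero → sign 0
signature = (1, 1, 1)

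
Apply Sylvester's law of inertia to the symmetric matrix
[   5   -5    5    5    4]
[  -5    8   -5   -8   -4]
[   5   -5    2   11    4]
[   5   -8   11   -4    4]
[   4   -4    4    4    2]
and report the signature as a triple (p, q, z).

Answer: (2, 2, 1)

Derivation:
step 0: pivot 5 → sign +
step 1: pivot 3 → sign +
step 2: pivot -3 → sign −
step 3: pivot -6/5 → sign −
step 4: row/col 4 already zero → sign 0
signature = (2, 2, 1)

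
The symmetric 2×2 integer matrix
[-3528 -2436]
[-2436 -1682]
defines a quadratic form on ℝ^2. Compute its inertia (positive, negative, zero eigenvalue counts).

Answer: (0, 1, 1)

Derivation:
step 0: pivot -3528 → sign −
step 1: row/col 1 already zero → sign 0
signature = (0, 1, 1)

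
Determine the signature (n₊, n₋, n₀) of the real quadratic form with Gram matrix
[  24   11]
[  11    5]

step 0: pivot 24 → sign +
step 1: pivot -1/24 → sign −
signature = (1, 1, 0)

Answer: (1, 1, 0)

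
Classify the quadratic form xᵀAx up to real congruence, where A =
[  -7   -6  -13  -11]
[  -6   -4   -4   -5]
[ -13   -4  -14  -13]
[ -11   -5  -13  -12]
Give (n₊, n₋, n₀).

step 0: pivot -7 → sign −
step 1: pivot 8/7 → sign +
step 2: pivot -69/2 → sign −
step 3: pivot 1/92 → sign +
signature = (2, 2, 0)

Answer: (2, 2, 0)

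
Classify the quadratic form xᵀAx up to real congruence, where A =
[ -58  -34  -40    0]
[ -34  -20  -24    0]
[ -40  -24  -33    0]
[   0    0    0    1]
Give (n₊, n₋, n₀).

step 0: pivot -58 → sign −
step 1: pivot -2/29 → sign −
step 2: pivot -1 → sign −
step 3: pivot 1 → sign +
signature = (1, 3, 0)

Answer: (1, 3, 0)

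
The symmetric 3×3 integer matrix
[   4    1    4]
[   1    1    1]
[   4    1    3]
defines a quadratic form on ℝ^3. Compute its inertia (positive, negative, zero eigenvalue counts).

step 0: pivot 4 → sign +
step 1: pivot 3/4 → sign +
step 2: pivot -1 → sign −
signature = (2, 1, 0)

Answer: (2, 1, 0)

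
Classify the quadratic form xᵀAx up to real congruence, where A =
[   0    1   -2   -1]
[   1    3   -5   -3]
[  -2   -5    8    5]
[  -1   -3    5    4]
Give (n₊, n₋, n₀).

Answer: (2, 1, 1)

Derivation:
step 0: pivot 3 → sign +
step 1: pivot -1/3 → sign −
step 2: pivot 1 → sign +
step 3: row/col 3 already zero → sign 0
signature = (2, 1, 1)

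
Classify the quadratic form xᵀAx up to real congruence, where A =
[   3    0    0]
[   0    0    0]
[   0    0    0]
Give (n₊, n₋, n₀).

Answer: (1, 0, 2)

Derivation:
step 0: pivot 3 → sign +
step 1: row/col 1 already zero → sign 0
step 2: row/col 2 already zero → sign 0
signature = (1, 0, 2)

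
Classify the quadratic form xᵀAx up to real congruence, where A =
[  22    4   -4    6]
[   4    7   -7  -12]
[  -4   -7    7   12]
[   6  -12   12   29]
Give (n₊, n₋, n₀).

step 0: pivot 22 → sign +
step 1: pivot 69/11 → sign +
step 2: pivot 1/23 → sign +
step 3: row/col 3 already zero → sign 0
signature = (3, 0, 1)

Answer: (3, 0, 1)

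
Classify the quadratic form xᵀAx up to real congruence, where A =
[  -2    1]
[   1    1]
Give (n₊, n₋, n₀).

Answer: (1, 1, 0)

Derivation:
step 0: pivot -2 → sign −
step 1: pivot 3/2 → sign +
signature = (1, 1, 0)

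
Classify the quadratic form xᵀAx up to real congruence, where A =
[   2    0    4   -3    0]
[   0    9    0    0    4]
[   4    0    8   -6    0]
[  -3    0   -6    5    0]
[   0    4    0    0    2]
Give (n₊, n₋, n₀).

step 0: pivot 2 → sign +
step 1: pivot 9 → sign +
step 2: pivot 1/2 → sign +
step 3: pivot 2/9 → sign +
step 4: row/col 4 already zero → sign 0
signature = (4, 0, 1)

Answer: (4, 0, 1)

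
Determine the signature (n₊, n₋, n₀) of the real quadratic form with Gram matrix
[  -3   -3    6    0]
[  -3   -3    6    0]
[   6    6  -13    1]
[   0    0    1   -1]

step 0: pivot -3 → sign −
step 1: pivot -1 → sign −
step 2: row/col 2 already zero → sign 0
step 3: row/col 3 already zero → sign 0
signature = (0, 2, 2)

Answer: (0, 2, 2)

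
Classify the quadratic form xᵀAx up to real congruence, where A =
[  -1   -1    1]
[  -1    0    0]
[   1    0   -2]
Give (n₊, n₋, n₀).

Answer: (1, 2, 0)

Derivation:
step 0: pivot -1 → sign −
step 1: pivot 1 → sign +
step 2: pivot -2 → sign −
signature = (1, 2, 0)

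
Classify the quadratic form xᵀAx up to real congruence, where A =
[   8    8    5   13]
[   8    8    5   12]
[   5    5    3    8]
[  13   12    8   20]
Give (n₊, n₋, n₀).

Answer: (2, 2, 0)

Derivation:
step 0: pivot 8 → sign +
step 1: pivot -1/8 → sign −
step 2: pivot -1 → sign −
step 3: pivot 1 → sign +
signature = (2, 2, 0)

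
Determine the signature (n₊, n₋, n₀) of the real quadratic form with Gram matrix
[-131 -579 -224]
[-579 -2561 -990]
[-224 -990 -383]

step 0: pivot -131 → sign −
step 1: pivot -250/131 → sign −
step 2: pivot 3/125 → sign +
signature = (1, 2, 0)

Answer: (1, 2, 0)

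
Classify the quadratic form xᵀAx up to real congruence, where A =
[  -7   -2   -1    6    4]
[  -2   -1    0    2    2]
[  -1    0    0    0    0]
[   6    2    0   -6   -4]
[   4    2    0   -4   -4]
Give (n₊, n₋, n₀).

step 0: pivot -7 → sign −
step 1: pivot -3/7 → sign −
step 2: pivot 1/3 → sign +
step 3: pivot -2 → sign −
step 4: row/col 4 already zero → sign 0
signature = (1, 3, 1)

Answer: (1, 3, 1)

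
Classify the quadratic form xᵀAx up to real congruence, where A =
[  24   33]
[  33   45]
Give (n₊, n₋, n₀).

step 0: pivot 24 → sign +
step 1: pivot -3/8 → sign −
signature = (1, 1, 0)

Answer: (1, 1, 0)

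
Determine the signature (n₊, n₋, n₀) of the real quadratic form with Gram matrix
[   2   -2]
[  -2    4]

step 0: pivot 2 → sign +
step 1: pivot 2 → sign +
signature = (2, 0, 0)

Answer: (2, 0, 0)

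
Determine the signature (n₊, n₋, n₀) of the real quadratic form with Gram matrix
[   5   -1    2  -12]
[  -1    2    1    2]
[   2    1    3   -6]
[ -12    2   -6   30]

step 0: pivot 5 → sign +
step 1: pivot 9/5 → sign +
step 2: pivot 10/9 → sign +
step 3: pivot 2/5 → sign +
signature = (4, 0, 0)

Answer: (4, 0, 0)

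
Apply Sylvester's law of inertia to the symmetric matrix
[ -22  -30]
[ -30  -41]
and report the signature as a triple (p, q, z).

step 0: pivot -22 → sign −
step 1: pivot -1/11 → sign −
signature = (0, 2, 0)

Answer: (0, 2, 0)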